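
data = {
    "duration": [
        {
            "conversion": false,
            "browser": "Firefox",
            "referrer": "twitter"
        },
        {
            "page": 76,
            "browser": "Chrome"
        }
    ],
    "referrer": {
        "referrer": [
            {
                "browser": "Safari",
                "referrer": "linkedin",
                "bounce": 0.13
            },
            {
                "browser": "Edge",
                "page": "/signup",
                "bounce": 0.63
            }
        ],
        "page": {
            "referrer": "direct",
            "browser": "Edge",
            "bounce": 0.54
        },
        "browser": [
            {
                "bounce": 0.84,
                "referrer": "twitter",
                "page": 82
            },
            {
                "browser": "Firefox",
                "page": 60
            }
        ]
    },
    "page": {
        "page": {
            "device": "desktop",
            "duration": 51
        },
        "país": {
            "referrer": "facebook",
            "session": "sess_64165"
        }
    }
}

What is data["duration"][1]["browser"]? "Chrome"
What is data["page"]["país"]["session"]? "sess_64165"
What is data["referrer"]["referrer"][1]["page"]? "/signup"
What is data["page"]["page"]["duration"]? 51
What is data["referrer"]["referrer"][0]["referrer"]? "linkedin"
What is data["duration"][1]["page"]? 76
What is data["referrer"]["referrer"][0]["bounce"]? 0.13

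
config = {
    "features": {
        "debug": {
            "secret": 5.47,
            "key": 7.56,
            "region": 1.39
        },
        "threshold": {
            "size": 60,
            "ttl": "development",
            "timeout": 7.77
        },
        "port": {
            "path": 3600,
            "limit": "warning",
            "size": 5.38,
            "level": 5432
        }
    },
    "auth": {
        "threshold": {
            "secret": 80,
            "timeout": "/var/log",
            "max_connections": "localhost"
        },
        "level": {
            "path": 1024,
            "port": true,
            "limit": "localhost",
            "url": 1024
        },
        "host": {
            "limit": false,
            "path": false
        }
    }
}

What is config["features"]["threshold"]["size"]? 60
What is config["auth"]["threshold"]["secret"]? 80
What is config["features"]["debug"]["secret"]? 5.47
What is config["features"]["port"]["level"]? 5432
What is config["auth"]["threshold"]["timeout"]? "/var/log"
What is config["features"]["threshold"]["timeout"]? 7.77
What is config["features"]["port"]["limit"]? "warning"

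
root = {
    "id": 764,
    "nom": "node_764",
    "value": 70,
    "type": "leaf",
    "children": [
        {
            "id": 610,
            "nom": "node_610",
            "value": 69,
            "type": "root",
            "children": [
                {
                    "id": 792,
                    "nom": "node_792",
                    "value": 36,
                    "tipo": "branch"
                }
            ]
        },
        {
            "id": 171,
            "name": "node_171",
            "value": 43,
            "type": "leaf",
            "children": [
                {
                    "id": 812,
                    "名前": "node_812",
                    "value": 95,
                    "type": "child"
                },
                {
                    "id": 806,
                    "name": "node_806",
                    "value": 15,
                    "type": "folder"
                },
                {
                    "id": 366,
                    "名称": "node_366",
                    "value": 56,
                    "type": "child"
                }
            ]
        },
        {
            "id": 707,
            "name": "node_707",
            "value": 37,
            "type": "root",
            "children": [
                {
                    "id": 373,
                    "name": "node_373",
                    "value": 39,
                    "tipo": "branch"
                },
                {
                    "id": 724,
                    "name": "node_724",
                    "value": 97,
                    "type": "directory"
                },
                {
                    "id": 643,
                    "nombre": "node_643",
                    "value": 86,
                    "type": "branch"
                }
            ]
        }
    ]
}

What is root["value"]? 70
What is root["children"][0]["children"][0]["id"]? 792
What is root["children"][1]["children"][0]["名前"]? "node_812"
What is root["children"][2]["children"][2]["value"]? 86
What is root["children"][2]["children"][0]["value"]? 39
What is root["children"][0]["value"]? 69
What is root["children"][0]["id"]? 610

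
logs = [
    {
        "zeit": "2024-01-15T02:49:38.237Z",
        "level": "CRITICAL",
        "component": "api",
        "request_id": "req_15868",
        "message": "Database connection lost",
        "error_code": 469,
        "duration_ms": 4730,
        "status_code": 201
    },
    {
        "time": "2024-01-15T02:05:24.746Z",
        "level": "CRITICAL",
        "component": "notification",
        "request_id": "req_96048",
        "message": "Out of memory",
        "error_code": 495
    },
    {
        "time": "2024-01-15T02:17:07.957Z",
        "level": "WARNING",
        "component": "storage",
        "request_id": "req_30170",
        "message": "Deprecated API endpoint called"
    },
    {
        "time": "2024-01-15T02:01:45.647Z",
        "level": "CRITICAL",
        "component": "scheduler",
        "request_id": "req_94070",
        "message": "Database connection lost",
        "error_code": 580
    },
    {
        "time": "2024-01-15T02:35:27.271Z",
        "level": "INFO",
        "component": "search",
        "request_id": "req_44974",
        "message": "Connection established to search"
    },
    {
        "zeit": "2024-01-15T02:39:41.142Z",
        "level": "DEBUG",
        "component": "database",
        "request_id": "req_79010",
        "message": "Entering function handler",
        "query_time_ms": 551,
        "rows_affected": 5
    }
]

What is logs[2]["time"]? "2024-01-15T02:17:07.957Z"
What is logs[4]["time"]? "2024-01-15T02:35:27.271Z"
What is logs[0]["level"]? "CRITICAL"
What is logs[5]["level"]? "DEBUG"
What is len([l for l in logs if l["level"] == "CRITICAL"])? 3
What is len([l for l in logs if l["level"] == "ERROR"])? 0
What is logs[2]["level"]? "WARNING"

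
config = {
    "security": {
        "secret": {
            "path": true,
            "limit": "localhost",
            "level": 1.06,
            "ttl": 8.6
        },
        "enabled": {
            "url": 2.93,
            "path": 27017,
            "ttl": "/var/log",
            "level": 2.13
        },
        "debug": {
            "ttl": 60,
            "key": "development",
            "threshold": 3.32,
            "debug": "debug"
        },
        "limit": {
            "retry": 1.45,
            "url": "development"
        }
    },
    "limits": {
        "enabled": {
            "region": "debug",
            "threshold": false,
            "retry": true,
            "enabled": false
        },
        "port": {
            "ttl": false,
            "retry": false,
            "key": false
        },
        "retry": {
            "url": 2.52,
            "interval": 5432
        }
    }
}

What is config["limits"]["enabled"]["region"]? "debug"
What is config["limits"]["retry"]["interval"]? 5432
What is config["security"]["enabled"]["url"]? 2.93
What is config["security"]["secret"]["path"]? True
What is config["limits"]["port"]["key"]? False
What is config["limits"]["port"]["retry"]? False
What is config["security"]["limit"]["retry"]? 1.45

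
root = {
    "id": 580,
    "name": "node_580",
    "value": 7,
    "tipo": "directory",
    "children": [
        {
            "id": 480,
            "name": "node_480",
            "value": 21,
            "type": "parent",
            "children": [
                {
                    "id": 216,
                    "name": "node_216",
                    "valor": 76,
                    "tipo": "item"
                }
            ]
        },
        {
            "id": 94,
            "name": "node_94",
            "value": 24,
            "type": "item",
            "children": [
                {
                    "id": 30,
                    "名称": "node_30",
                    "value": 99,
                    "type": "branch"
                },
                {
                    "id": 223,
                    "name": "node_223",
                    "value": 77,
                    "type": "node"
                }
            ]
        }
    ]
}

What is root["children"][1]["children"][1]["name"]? "node_223"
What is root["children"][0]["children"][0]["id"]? 216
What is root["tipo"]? "directory"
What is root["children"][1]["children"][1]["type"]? "node"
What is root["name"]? "node_580"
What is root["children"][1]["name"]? "node_94"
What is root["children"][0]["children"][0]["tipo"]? "item"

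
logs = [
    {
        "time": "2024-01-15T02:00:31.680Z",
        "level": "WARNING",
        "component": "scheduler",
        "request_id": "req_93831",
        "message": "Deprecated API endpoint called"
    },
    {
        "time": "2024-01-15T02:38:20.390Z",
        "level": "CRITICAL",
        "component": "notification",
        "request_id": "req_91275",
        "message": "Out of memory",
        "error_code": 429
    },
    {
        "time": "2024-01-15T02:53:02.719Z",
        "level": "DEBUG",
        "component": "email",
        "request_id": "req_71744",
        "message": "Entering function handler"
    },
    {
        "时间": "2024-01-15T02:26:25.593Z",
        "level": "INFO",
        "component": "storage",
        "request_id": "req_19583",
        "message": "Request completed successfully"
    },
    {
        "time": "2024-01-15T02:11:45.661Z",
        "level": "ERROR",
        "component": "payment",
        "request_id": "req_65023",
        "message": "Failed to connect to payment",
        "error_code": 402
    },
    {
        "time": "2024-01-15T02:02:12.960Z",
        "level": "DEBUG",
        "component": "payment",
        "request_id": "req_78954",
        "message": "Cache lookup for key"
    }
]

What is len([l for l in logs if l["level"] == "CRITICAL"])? 1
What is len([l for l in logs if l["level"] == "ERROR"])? 1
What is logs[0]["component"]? "scheduler"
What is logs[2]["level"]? "DEBUG"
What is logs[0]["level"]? "WARNING"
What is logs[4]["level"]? "ERROR"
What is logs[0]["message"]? "Deprecated API endpoint called"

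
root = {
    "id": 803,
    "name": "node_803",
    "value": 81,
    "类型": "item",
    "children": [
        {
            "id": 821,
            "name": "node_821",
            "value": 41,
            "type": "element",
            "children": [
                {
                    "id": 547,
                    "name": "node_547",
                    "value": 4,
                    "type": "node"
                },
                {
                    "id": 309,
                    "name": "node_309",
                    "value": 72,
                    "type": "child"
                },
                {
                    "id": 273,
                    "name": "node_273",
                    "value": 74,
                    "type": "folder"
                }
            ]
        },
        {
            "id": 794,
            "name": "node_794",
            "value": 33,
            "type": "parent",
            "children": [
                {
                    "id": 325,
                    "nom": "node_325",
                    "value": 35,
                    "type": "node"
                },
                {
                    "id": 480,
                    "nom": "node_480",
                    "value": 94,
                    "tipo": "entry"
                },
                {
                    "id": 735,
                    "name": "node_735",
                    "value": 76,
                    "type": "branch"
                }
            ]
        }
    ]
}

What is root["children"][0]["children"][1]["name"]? "node_309"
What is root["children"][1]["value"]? 33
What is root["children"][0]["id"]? 821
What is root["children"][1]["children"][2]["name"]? "node_735"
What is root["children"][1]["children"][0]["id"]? 325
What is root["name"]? "node_803"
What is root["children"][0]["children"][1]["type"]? "child"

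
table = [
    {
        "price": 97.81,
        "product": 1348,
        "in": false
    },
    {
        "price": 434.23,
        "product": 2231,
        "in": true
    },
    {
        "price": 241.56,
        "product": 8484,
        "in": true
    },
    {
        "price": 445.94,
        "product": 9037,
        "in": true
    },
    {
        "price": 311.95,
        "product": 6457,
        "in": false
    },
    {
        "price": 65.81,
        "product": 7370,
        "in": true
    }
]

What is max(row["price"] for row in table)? 445.94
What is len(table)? 6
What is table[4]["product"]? 6457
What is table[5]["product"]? 7370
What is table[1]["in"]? True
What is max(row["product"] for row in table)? 9037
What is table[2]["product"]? 8484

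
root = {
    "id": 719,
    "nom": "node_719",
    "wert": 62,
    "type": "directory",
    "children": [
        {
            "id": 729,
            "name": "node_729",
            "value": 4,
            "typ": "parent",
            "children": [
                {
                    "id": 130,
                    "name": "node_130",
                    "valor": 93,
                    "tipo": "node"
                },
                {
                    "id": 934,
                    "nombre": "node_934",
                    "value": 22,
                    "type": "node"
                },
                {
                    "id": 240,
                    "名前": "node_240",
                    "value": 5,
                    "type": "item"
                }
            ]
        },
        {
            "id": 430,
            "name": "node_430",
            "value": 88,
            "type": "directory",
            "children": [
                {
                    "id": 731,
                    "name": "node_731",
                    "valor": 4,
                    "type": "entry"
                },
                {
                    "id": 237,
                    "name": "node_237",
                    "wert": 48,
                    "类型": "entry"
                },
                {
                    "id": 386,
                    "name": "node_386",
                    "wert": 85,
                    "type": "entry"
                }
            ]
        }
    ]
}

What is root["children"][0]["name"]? "node_729"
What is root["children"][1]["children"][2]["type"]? "entry"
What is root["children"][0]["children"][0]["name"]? "node_130"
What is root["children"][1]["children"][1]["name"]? "node_237"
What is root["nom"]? "node_719"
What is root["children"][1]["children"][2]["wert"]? 85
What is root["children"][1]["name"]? "node_430"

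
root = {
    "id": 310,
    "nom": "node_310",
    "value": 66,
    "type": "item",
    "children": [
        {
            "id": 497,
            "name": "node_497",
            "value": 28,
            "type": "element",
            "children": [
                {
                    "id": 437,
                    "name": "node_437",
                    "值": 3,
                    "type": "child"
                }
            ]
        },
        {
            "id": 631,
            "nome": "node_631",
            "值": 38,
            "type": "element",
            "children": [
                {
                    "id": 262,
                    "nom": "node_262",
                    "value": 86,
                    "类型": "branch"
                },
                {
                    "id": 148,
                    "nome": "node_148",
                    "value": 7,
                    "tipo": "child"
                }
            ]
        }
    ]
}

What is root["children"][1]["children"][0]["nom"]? "node_262"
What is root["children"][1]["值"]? 38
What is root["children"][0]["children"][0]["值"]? 3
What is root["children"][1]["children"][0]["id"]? 262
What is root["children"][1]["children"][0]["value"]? 86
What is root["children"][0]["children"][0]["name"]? "node_437"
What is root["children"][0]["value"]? 28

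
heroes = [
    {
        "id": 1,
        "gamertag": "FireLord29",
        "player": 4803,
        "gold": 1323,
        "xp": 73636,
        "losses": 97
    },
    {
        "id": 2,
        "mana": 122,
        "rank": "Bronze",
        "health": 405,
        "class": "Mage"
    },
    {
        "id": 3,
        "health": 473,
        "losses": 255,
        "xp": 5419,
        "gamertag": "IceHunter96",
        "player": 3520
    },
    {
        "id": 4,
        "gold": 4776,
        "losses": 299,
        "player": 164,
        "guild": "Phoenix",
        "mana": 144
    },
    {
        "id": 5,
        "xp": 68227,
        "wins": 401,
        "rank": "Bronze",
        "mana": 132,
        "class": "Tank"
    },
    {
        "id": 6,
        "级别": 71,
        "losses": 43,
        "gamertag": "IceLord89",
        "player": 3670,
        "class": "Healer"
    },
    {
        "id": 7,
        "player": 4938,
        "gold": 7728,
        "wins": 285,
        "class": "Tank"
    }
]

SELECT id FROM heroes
[1, 2, 3, 4, 5, 6, 7]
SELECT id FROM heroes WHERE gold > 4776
[7]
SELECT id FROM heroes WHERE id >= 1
[1, 2, 3, 4, 5, 6, 7]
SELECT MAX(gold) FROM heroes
7728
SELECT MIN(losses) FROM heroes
43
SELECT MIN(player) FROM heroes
164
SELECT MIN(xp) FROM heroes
5419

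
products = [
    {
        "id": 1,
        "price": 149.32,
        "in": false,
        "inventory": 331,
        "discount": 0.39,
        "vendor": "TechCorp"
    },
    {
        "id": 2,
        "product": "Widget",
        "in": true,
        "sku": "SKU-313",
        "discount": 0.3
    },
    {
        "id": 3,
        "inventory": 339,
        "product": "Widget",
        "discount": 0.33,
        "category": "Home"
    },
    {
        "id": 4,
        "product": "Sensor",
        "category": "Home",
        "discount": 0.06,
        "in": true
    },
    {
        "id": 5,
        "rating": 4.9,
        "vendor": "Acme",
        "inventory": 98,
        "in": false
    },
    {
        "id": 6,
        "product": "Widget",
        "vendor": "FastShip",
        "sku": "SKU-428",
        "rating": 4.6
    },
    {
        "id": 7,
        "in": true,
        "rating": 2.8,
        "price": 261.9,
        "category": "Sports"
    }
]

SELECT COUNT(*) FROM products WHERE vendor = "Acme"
1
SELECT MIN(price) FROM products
149.32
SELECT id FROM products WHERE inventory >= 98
[1, 3, 5]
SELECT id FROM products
[1, 2, 3, 4, 5, 6, 7]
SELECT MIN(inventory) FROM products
98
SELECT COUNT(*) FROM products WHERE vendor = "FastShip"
1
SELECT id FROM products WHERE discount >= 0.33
[1, 3]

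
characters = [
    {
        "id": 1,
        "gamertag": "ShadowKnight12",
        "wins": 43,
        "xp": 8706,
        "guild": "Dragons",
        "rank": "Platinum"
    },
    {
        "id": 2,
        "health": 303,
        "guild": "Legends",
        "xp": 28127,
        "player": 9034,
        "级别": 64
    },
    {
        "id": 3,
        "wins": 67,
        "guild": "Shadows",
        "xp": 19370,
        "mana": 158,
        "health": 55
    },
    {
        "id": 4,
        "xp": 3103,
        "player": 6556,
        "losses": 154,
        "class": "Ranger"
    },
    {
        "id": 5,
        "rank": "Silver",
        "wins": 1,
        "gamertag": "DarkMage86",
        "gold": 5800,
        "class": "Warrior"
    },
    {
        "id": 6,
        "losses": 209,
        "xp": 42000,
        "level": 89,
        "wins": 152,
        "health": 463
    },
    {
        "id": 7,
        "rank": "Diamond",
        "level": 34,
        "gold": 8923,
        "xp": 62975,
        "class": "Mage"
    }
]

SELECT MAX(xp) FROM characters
62975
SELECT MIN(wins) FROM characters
1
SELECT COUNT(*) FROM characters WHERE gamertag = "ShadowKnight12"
1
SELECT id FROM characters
[1, 2, 3, 4, 5, 6, 7]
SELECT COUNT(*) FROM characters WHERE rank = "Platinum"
1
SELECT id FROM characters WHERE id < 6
[1, 2, 3, 4, 5]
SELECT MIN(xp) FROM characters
3103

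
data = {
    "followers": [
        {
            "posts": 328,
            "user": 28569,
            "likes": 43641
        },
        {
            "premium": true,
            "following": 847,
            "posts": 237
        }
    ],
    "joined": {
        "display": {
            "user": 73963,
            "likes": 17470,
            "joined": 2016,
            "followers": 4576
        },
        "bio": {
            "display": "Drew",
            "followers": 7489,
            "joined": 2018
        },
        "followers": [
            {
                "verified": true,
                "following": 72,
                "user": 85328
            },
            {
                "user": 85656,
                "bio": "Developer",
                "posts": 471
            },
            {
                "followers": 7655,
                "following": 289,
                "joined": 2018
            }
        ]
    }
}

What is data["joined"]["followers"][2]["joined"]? 2018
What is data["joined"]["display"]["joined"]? 2016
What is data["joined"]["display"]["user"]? 73963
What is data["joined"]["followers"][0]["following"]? 72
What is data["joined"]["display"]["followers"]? 4576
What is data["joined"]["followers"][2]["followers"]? 7655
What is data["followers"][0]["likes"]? 43641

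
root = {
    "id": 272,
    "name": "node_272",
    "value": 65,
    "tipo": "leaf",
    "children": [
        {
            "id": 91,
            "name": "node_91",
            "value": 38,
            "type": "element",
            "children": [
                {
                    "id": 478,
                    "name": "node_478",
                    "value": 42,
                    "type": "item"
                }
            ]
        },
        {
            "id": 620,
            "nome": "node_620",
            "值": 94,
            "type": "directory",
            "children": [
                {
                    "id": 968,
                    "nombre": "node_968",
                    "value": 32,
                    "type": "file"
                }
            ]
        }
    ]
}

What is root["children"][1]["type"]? "directory"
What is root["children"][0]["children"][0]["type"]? "item"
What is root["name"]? "node_272"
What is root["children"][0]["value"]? 38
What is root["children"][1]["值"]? 94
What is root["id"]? 272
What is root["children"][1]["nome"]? "node_620"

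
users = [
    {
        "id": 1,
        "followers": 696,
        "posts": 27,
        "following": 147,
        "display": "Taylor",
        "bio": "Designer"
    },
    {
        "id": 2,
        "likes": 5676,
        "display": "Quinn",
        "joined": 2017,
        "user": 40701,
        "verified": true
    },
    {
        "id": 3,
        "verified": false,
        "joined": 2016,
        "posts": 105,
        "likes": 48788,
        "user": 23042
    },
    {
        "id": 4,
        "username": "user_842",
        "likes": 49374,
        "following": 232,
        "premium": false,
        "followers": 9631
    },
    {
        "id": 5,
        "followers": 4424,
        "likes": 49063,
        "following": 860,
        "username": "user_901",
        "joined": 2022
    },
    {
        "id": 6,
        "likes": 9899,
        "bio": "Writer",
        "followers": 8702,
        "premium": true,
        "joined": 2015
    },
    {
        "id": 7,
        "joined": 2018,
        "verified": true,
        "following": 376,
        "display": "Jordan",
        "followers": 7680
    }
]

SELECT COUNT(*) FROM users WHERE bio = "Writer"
1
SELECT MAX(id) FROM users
7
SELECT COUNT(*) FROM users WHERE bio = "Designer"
1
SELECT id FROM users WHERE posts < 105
[1]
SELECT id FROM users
[1, 2, 3, 4, 5, 6, 7]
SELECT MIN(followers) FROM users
696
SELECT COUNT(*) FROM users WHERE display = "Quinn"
1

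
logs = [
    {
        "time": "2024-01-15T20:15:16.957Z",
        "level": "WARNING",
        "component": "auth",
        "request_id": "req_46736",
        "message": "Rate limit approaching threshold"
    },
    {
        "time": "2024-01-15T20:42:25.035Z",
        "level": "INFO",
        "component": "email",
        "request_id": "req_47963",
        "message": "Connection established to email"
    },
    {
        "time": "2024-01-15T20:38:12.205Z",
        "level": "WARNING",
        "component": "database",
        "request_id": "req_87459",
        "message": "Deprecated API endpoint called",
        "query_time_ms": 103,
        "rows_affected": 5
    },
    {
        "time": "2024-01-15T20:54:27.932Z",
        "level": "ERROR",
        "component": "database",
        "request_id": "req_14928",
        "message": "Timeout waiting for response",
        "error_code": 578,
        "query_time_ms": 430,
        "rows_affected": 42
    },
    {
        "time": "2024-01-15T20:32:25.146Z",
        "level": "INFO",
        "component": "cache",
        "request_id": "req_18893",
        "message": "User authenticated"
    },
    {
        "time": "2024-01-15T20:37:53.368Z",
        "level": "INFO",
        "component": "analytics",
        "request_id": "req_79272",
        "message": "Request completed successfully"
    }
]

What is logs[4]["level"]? "INFO"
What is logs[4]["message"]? "User authenticated"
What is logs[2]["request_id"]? "req_87459"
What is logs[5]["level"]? "INFO"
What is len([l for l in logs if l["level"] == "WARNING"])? 2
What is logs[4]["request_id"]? "req_18893"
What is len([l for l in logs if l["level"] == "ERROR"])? 1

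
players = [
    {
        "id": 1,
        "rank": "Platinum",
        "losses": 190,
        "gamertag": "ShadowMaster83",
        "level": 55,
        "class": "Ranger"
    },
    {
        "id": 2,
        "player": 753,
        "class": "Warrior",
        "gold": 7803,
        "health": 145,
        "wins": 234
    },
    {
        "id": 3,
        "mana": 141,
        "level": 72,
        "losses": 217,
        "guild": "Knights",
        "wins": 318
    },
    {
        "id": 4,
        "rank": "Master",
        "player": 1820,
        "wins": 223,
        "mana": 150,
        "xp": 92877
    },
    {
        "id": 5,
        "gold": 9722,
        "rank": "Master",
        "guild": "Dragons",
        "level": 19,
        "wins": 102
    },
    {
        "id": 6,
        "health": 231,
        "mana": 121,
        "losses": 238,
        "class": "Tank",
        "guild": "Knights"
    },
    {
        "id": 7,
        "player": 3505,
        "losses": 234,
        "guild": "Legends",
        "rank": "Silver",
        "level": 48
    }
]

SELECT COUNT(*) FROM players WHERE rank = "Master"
2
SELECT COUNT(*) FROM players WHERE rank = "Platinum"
1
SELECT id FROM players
[1, 2, 3, 4, 5, 6, 7]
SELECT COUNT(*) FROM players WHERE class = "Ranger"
1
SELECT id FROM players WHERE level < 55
[5, 7]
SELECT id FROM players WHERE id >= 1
[1, 2, 3, 4, 5, 6, 7]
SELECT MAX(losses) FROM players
238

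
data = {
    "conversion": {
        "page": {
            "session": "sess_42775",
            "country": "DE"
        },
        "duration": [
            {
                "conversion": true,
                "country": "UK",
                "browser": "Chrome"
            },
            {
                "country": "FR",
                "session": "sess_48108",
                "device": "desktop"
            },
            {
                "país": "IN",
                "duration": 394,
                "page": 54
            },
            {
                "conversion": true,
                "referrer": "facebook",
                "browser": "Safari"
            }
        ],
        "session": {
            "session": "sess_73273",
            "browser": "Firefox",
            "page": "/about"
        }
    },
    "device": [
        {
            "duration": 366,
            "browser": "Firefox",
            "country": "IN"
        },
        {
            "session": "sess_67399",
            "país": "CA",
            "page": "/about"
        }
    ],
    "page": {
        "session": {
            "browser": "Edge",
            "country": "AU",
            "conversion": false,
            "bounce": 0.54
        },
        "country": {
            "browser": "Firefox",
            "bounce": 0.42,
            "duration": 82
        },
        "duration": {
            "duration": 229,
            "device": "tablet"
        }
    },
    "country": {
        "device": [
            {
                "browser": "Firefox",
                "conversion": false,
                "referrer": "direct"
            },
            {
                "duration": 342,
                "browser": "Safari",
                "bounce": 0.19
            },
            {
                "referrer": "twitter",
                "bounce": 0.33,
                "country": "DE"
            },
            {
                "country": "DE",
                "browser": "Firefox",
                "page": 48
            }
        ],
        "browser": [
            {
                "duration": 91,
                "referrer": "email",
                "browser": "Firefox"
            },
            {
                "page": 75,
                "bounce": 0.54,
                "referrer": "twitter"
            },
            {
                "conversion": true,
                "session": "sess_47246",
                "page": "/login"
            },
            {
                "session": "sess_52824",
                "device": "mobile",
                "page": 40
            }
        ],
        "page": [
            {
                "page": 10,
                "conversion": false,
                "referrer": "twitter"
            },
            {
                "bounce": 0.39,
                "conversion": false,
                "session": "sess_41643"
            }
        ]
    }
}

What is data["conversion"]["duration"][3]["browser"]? "Safari"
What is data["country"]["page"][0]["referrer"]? "twitter"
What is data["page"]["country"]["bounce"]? 0.42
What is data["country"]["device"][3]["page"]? 48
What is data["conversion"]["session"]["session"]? "sess_73273"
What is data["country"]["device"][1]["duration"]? 342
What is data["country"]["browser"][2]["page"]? "/login"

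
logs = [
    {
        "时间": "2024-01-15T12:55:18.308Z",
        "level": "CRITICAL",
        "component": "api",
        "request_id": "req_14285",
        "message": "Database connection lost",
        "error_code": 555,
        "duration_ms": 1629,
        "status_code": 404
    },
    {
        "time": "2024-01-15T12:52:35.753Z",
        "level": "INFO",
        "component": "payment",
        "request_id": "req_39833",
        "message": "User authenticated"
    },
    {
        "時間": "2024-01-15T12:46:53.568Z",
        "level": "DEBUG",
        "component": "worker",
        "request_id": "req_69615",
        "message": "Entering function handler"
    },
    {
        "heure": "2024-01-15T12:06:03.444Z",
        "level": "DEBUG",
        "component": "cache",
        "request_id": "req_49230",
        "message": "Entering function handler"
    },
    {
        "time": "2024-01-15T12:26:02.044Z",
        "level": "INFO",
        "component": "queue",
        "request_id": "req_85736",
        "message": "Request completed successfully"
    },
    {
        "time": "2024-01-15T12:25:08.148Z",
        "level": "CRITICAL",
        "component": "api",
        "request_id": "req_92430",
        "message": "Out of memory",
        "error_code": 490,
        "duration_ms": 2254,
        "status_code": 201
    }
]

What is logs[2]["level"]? "DEBUG"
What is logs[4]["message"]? "Request completed successfully"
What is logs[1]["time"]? "2024-01-15T12:52:35.753Z"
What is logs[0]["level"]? "CRITICAL"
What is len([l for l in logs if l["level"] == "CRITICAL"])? 2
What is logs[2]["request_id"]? "req_69615"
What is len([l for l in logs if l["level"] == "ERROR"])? 0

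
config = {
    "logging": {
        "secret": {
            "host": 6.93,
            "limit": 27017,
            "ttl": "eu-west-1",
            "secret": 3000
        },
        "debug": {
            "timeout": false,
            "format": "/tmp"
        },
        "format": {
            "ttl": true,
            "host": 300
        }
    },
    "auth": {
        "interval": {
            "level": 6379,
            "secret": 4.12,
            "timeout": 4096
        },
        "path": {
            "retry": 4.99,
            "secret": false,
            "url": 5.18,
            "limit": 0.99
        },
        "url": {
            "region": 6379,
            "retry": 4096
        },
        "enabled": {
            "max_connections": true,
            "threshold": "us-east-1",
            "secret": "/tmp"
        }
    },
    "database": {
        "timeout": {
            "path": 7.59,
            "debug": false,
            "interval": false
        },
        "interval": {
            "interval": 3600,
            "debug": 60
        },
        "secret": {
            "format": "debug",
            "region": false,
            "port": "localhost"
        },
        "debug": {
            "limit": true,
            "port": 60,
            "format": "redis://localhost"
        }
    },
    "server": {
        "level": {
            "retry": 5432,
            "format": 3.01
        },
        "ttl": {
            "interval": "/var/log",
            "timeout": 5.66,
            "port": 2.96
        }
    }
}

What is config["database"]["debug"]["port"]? 60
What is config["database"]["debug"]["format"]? "redis://localhost"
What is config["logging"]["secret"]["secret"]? 3000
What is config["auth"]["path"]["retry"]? 4.99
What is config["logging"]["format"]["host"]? 300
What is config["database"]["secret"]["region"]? False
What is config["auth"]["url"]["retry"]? 4096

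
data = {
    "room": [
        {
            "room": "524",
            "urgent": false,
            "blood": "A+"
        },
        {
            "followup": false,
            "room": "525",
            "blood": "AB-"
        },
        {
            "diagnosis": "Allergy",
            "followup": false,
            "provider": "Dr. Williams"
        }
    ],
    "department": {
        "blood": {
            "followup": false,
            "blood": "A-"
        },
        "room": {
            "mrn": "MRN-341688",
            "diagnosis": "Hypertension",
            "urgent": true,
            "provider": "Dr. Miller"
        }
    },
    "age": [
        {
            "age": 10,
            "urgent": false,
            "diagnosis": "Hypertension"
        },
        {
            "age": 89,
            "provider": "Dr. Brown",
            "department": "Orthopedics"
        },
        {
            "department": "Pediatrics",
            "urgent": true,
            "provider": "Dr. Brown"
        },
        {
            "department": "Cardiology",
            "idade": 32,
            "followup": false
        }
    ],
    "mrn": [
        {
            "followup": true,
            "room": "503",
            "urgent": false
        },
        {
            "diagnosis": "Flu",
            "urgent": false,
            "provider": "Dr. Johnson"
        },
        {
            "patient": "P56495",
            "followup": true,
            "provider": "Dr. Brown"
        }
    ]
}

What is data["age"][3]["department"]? "Cardiology"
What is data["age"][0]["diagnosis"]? "Hypertension"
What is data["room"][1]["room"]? "525"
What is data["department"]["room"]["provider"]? "Dr. Miller"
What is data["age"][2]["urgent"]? True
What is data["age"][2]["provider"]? "Dr. Brown"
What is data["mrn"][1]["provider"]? "Dr. Johnson"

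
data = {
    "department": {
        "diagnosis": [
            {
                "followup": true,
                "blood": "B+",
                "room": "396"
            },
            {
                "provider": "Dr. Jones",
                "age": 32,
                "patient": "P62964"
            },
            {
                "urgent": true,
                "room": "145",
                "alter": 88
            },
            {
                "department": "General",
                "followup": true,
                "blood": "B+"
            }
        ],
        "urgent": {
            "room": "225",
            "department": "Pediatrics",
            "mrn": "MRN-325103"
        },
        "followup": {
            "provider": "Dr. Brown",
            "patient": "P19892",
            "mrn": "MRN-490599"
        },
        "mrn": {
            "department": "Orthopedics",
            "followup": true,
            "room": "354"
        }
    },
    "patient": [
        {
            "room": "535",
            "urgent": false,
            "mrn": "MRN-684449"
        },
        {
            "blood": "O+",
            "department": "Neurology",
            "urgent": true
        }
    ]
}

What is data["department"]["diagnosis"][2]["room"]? "145"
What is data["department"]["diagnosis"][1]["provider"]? "Dr. Jones"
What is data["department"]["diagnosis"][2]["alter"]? 88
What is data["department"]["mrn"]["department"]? "Orthopedics"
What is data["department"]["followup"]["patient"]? "P19892"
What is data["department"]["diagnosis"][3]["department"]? "General"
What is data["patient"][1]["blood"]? "O+"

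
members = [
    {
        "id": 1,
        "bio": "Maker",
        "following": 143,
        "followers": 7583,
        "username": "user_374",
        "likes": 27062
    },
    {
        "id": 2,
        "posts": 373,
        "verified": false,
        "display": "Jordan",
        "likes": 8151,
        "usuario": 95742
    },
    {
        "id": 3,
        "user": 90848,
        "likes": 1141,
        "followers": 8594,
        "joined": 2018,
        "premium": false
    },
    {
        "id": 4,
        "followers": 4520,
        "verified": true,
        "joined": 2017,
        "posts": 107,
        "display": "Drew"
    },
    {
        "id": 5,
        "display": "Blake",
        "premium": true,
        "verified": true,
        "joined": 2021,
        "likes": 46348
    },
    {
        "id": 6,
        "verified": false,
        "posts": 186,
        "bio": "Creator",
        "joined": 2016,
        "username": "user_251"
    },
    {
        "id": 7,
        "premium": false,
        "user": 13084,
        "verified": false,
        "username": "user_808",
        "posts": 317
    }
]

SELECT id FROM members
[1, 2, 3, 4, 5, 6, 7]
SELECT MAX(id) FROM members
7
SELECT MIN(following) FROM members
143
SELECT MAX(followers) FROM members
8594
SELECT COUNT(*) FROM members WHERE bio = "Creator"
1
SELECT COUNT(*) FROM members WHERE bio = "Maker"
1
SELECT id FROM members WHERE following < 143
[]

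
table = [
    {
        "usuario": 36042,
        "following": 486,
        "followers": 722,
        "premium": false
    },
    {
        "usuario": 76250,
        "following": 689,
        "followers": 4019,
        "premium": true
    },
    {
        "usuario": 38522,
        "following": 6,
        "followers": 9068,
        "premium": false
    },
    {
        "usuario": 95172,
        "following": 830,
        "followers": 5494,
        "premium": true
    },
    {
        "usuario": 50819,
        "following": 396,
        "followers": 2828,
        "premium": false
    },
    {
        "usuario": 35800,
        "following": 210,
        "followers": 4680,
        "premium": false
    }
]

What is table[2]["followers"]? 9068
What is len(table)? 6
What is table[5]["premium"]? False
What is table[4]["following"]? 396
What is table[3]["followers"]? 5494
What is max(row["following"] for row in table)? 830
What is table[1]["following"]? 689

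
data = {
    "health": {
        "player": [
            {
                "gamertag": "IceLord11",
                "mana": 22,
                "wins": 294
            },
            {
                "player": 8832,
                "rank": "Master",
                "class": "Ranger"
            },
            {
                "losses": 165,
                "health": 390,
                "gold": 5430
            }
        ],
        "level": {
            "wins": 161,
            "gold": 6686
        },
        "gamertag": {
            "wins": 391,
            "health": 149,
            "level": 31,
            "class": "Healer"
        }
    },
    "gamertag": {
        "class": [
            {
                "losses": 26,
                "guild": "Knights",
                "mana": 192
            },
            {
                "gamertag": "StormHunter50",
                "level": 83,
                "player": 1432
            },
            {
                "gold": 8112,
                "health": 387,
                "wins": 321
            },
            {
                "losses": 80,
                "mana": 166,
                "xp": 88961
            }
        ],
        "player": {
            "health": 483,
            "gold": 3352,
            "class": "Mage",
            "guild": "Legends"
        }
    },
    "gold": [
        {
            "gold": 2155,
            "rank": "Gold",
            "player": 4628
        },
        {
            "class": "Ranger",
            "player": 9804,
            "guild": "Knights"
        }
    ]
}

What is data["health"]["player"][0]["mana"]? 22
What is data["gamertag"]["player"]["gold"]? 3352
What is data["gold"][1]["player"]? 9804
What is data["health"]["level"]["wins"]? 161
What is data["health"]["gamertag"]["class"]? "Healer"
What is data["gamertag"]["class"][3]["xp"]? 88961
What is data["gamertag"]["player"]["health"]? 483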